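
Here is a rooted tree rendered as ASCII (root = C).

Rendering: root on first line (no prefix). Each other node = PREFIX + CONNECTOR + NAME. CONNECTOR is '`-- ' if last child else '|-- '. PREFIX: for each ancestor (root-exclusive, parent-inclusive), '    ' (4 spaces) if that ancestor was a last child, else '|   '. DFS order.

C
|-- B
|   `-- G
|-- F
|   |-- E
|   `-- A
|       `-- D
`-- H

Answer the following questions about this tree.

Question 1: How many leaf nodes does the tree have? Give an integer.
Answer: 4

Derivation:
Leaves (nodes with no children): D, E, G, H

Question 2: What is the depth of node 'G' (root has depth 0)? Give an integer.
Path from root to G: C -> B -> G
Depth = number of edges = 2

Answer: 2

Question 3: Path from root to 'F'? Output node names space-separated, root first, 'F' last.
Answer: C F

Derivation:
Walk down from root: C -> F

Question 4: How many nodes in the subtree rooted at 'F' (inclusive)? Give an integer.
Subtree rooted at F contains: A, D, E, F
Count = 4

Answer: 4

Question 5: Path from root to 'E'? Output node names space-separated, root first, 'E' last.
Answer: C F E

Derivation:
Walk down from root: C -> F -> E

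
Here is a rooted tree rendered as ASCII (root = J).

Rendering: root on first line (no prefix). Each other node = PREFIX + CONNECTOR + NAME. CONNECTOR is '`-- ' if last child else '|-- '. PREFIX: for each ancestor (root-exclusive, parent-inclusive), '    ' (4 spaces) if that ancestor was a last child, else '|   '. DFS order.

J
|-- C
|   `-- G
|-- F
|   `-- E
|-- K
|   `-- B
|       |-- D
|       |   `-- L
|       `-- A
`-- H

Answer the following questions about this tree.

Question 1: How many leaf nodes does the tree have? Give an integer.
Leaves (nodes with no children): A, E, G, H, L

Answer: 5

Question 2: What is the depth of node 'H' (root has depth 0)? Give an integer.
Path from root to H: J -> H
Depth = number of edges = 1

Answer: 1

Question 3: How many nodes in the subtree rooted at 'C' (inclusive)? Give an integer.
Answer: 2

Derivation:
Subtree rooted at C contains: C, G
Count = 2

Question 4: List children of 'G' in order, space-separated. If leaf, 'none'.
Node G's children (from adjacency): (leaf)

Answer: none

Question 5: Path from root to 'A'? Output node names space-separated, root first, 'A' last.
Walk down from root: J -> K -> B -> A

Answer: J K B A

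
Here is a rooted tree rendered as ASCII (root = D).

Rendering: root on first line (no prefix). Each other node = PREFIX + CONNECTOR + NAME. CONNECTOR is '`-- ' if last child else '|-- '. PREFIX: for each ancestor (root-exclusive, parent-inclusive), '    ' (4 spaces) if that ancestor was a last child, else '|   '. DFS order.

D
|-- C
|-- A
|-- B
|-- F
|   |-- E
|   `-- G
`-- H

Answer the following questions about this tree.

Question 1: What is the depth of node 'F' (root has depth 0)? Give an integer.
Answer: 1

Derivation:
Path from root to F: D -> F
Depth = number of edges = 1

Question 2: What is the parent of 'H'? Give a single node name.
Scan adjacency: H appears as child of D

Answer: D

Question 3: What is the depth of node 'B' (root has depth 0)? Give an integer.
Path from root to B: D -> B
Depth = number of edges = 1

Answer: 1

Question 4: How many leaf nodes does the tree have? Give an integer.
Leaves (nodes with no children): A, B, C, E, G, H

Answer: 6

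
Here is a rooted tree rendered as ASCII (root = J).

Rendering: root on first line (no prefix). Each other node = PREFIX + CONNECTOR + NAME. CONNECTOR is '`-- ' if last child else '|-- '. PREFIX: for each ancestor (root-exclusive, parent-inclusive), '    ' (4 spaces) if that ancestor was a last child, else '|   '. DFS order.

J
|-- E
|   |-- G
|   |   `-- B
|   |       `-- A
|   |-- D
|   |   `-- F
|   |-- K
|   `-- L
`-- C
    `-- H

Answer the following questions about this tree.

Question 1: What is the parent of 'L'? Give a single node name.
Scan adjacency: L appears as child of E

Answer: E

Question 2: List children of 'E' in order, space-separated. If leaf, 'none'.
Answer: G D K L

Derivation:
Node E's children (from adjacency): G, D, K, L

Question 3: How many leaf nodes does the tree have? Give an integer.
Leaves (nodes with no children): A, F, H, K, L

Answer: 5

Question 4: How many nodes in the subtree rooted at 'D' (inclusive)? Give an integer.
Answer: 2

Derivation:
Subtree rooted at D contains: D, F
Count = 2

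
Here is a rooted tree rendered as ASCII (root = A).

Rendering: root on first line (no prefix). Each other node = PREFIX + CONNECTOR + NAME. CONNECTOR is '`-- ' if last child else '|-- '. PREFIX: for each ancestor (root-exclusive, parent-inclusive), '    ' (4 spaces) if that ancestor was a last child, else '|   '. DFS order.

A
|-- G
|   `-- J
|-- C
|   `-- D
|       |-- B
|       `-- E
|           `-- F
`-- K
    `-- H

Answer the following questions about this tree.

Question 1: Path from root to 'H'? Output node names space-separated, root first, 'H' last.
Walk down from root: A -> K -> H

Answer: A K H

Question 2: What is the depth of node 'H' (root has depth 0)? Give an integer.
Answer: 2

Derivation:
Path from root to H: A -> K -> H
Depth = number of edges = 2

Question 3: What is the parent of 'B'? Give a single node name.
Scan adjacency: B appears as child of D

Answer: D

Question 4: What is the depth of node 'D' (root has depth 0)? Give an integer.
Answer: 2

Derivation:
Path from root to D: A -> C -> D
Depth = number of edges = 2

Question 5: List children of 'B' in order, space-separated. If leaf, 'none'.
Node B's children (from adjacency): (leaf)

Answer: none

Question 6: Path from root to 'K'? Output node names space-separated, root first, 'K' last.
Walk down from root: A -> K

Answer: A K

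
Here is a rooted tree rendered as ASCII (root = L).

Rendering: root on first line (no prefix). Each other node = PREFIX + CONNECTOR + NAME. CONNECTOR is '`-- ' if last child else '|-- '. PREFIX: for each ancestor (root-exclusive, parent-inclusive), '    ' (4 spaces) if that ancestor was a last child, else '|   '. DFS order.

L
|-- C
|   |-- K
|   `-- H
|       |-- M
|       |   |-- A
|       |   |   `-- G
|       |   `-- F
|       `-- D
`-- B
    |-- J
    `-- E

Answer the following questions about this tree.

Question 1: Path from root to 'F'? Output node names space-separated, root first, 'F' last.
Answer: L C H M F

Derivation:
Walk down from root: L -> C -> H -> M -> F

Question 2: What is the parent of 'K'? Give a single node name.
Answer: C

Derivation:
Scan adjacency: K appears as child of C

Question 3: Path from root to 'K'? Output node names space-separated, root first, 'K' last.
Answer: L C K

Derivation:
Walk down from root: L -> C -> K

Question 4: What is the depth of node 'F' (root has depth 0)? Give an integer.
Path from root to F: L -> C -> H -> M -> F
Depth = number of edges = 4

Answer: 4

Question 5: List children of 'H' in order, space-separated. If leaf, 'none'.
Node H's children (from adjacency): M, D

Answer: M D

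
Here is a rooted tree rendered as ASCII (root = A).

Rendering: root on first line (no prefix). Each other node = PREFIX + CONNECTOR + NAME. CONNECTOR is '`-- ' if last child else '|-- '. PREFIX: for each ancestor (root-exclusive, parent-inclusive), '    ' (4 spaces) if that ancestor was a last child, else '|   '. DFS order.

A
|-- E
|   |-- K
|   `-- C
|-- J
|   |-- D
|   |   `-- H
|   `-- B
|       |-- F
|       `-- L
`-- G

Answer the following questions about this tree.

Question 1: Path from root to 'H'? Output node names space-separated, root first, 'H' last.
Walk down from root: A -> J -> D -> H

Answer: A J D H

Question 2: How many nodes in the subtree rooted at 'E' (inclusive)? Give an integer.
Subtree rooted at E contains: C, E, K
Count = 3

Answer: 3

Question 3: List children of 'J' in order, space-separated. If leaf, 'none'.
Answer: D B

Derivation:
Node J's children (from adjacency): D, B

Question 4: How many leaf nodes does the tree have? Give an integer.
Answer: 6

Derivation:
Leaves (nodes with no children): C, F, G, H, K, L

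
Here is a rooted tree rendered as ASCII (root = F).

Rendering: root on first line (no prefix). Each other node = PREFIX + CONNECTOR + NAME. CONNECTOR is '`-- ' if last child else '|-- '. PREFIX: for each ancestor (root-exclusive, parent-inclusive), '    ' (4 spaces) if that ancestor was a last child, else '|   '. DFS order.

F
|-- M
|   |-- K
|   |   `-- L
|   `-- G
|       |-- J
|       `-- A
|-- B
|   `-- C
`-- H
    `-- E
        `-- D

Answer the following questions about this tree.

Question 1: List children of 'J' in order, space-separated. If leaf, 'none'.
Answer: none

Derivation:
Node J's children (from adjacency): (leaf)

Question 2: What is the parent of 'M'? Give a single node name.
Answer: F

Derivation:
Scan adjacency: M appears as child of F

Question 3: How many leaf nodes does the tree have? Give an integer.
Leaves (nodes with no children): A, C, D, J, L

Answer: 5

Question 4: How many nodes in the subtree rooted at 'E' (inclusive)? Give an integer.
Answer: 2

Derivation:
Subtree rooted at E contains: D, E
Count = 2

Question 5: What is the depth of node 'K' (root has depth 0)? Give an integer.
Path from root to K: F -> M -> K
Depth = number of edges = 2

Answer: 2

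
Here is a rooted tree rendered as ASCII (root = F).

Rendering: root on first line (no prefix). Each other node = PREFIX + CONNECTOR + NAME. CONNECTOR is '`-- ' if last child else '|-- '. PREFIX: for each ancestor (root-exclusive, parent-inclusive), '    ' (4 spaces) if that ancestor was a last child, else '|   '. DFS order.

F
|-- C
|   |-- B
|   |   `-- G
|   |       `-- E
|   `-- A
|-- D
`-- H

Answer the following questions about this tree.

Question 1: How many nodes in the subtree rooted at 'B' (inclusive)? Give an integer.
Answer: 3

Derivation:
Subtree rooted at B contains: B, E, G
Count = 3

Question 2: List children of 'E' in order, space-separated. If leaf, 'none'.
Answer: none

Derivation:
Node E's children (from adjacency): (leaf)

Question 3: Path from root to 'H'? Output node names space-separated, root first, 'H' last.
Walk down from root: F -> H

Answer: F H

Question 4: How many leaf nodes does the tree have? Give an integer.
Leaves (nodes with no children): A, D, E, H

Answer: 4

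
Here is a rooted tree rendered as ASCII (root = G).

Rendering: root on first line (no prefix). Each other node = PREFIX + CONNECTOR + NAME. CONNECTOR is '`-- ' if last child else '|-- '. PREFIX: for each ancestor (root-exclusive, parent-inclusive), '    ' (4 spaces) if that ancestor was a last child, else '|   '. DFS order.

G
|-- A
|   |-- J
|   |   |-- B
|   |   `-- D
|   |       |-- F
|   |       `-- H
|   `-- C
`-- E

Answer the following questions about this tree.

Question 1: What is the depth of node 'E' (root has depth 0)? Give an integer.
Path from root to E: G -> E
Depth = number of edges = 1

Answer: 1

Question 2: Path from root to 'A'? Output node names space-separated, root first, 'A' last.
Answer: G A

Derivation:
Walk down from root: G -> A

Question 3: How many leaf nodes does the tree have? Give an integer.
Answer: 5

Derivation:
Leaves (nodes with no children): B, C, E, F, H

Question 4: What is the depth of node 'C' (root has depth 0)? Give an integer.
Path from root to C: G -> A -> C
Depth = number of edges = 2

Answer: 2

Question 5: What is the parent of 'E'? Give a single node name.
Answer: G

Derivation:
Scan adjacency: E appears as child of G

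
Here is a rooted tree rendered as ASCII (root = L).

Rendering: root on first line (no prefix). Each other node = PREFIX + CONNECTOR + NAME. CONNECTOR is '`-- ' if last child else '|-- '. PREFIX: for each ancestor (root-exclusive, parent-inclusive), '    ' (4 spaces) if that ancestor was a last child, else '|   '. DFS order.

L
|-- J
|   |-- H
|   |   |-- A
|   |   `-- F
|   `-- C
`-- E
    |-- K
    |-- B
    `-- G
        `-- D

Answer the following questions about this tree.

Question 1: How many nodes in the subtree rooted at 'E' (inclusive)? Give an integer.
Subtree rooted at E contains: B, D, E, G, K
Count = 5

Answer: 5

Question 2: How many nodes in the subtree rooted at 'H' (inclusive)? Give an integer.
Answer: 3

Derivation:
Subtree rooted at H contains: A, F, H
Count = 3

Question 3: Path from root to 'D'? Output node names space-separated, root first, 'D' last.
Walk down from root: L -> E -> G -> D

Answer: L E G D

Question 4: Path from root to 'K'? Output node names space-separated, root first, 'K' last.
Walk down from root: L -> E -> K

Answer: L E K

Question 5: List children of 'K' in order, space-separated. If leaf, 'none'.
Node K's children (from adjacency): (leaf)

Answer: none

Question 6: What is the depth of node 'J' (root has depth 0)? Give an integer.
Answer: 1

Derivation:
Path from root to J: L -> J
Depth = number of edges = 1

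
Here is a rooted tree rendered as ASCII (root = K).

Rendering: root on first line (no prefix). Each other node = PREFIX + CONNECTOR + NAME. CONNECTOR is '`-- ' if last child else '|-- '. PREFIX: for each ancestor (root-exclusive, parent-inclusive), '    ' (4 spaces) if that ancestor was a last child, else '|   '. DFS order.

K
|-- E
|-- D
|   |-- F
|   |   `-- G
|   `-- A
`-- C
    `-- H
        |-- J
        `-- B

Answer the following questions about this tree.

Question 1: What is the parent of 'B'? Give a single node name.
Scan adjacency: B appears as child of H

Answer: H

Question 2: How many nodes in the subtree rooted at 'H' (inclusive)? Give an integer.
Answer: 3

Derivation:
Subtree rooted at H contains: B, H, J
Count = 3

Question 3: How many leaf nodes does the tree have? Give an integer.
Answer: 5

Derivation:
Leaves (nodes with no children): A, B, E, G, J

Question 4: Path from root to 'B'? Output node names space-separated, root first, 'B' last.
Walk down from root: K -> C -> H -> B

Answer: K C H B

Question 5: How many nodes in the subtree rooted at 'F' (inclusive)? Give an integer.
Answer: 2

Derivation:
Subtree rooted at F contains: F, G
Count = 2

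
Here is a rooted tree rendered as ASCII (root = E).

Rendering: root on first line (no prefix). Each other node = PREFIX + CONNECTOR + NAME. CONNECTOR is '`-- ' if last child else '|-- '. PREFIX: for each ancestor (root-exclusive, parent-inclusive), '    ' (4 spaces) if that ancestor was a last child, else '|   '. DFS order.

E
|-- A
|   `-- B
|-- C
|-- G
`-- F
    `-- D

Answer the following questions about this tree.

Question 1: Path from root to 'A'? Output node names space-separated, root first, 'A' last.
Walk down from root: E -> A

Answer: E A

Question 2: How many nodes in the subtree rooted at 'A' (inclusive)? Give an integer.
Subtree rooted at A contains: A, B
Count = 2

Answer: 2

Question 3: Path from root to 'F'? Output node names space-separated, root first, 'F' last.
Answer: E F

Derivation:
Walk down from root: E -> F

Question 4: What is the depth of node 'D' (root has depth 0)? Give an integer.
Path from root to D: E -> F -> D
Depth = number of edges = 2

Answer: 2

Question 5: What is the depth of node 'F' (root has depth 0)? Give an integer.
Answer: 1

Derivation:
Path from root to F: E -> F
Depth = number of edges = 1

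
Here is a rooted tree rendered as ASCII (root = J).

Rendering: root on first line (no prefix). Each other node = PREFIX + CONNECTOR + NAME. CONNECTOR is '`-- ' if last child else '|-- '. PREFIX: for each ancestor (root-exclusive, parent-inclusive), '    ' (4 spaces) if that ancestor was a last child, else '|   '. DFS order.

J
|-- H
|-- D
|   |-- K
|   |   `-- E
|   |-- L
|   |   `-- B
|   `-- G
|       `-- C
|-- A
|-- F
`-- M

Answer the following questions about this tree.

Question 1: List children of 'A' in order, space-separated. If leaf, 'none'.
Answer: none

Derivation:
Node A's children (from adjacency): (leaf)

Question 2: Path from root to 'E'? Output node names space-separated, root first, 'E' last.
Answer: J D K E

Derivation:
Walk down from root: J -> D -> K -> E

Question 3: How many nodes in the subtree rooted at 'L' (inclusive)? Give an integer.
Answer: 2

Derivation:
Subtree rooted at L contains: B, L
Count = 2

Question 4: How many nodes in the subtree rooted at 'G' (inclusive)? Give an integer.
Subtree rooted at G contains: C, G
Count = 2

Answer: 2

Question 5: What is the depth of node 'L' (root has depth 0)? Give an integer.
Answer: 2

Derivation:
Path from root to L: J -> D -> L
Depth = number of edges = 2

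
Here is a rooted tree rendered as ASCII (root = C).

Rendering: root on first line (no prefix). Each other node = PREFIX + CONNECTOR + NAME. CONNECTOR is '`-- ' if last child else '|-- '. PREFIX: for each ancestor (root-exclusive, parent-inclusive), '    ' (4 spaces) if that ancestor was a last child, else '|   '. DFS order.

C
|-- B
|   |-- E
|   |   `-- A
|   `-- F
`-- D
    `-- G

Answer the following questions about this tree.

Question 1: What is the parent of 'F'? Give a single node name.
Answer: B

Derivation:
Scan adjacency: F appears as child of B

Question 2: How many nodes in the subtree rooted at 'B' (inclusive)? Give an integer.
Subtree rooted at B contains: A, B, E, F
Count = 4

Answer: 4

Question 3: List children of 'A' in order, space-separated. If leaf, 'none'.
Answer: none

Derivation:
Node A's children (from adjacency): (leaf)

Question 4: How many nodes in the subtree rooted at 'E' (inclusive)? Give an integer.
Subtree rooted at E contains: A, E
Count = 2

Answer: 2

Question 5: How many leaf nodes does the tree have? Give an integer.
Leaves (nodes with no children): A, F, G

Answer: 3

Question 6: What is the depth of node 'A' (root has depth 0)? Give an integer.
Path from root to A: C -> B -> E -> A
Depth = number of edges = 3

Answer: 3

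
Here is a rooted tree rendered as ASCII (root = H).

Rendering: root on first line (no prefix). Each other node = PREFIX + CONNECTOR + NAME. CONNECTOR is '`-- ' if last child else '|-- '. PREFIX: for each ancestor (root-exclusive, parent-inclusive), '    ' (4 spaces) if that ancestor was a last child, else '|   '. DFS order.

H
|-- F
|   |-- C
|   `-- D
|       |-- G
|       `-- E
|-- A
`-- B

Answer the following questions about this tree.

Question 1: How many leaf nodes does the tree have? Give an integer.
Answer: 5

Derivation:
Leaves (nodes with no children): A, B, C, E, G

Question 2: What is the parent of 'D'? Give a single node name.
Scan adjacency: D appears as child of F

Answer: F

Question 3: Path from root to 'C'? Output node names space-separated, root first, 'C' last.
Walk down from root: H -> F -> C

Answer: H F C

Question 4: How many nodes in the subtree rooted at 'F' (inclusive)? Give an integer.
Subtree rooted at F contains: C, D, E, F, G
Count = 5

Answer: 5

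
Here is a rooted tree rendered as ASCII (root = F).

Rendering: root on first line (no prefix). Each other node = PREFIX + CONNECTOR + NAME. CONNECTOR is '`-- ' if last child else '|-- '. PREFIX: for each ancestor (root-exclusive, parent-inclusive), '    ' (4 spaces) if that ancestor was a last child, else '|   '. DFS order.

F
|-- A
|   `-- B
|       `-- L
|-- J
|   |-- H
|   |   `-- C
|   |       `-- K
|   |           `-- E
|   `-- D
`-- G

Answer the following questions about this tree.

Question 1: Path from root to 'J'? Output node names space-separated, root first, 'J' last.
Answer: F J

Derivation:
Walk down from root: F -> J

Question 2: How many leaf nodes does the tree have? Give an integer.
Answer: 4

Derivation:
Leaves (nodes with no children): D, E, G, L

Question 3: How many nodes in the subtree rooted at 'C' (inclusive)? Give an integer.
Answer: 3

Derivation:
Subtree rooted at C contains: C, E, K
Count = 3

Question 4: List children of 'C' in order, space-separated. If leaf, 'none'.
Node C's children (from adjacency): K

Answer: K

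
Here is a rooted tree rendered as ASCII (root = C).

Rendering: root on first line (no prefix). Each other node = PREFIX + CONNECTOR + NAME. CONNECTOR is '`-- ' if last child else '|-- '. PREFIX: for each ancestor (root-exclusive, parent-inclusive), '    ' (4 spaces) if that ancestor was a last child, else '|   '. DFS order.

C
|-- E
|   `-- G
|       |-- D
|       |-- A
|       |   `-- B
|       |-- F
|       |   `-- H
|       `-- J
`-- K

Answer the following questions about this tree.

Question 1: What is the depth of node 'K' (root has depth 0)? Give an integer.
Path from root to K: C -> K
Depth = number of edges = 1

Answer: 1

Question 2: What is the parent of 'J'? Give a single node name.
Answer: G

Derivation:
Scan adjacency: J appears as child of G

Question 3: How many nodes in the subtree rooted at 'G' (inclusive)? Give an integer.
Subtree rooted at G contains: A, B, D, F, G, H, J
Count = 7

Answer: 7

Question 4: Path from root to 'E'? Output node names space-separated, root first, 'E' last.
Answer: C E

Derivation:
Walk down from root: C -> E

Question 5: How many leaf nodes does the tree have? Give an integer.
Leaves (nodes with no children): B, D, H, J, K

Answer: 5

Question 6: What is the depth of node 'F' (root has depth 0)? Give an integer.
Path from root to F: C -> E -> G -> F
Depth = number of edges = 3

Answer: 3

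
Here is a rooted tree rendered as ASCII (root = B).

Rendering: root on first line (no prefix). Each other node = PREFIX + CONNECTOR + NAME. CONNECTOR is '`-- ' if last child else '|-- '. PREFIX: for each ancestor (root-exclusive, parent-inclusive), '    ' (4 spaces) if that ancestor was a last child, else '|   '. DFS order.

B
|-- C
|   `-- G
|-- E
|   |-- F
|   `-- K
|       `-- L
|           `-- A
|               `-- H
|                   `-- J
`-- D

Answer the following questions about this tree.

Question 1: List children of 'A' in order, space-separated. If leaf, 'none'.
Node A's children (from adjacency): H

Answer: H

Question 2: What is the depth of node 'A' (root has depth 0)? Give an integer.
Path from root to A: B -> E -> K -> L -> A
Depth = number of edges = 4

Answer: 4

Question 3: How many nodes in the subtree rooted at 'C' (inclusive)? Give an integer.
Answer: 2

Derivation:
Subtree rooted at C contains: C, G
Count = 2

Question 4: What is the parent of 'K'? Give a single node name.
Answer: E

Derivation:
Scan adjacency: K appears as child of E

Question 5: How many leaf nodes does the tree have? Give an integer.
Leaves (nodes with no children): D, F, G, J

Answer: 4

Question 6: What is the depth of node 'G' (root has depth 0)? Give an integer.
Path from root to G: B -> C -> G
Depth = number of edges = 2

Answer: 2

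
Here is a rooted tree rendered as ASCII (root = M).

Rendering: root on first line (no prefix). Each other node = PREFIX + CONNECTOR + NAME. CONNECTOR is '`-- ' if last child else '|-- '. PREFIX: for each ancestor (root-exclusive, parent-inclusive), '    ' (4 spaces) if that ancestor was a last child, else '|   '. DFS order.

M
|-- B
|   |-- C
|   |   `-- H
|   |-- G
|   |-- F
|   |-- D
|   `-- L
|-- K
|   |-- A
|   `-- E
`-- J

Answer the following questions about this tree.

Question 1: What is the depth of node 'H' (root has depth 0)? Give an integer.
Path from root to H: M -> B -> C -> H
Depth = number of edges = 3

Answer: 3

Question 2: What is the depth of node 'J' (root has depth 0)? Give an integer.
Path from root to J: M -> J
Depth = number of edges = 1

Answer: 1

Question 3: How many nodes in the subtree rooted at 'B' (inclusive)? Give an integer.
Subtree rooted at B contains: B, C, D, F, G, H, L
Count = 7

Answer: 7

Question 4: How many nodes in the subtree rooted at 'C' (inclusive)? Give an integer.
Answer: 2

Derivation:
Subtree rooted at C contains: C, H
Count = 2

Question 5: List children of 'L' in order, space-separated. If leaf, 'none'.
Answer: none

Derivation:
Node L's children (from adjacency): (leaf)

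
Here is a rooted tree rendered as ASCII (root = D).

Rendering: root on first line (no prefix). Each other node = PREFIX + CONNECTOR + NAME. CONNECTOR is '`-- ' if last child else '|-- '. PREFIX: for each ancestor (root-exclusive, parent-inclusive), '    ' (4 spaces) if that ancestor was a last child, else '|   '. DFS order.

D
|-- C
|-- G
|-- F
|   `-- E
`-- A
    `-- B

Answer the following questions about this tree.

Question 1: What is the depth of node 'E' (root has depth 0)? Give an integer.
Path from root to E: D -> F -> E
Depth = number of edges = 2

Answer: 2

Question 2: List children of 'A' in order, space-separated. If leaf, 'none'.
Answer: B

Derivation:
Node A's children (from adjacency): B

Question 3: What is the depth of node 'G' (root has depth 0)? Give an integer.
Answer: 1

Derivation:
Path from root to G: D -> G
Depth = number of edges = 1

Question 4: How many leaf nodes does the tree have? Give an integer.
Answer: 4

Derivation:
Leaves (nodes with no children): B, C, E, G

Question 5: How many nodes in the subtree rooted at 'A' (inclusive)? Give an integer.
Subtree rooted at A contains: A, B
Count = 2

Answer: 2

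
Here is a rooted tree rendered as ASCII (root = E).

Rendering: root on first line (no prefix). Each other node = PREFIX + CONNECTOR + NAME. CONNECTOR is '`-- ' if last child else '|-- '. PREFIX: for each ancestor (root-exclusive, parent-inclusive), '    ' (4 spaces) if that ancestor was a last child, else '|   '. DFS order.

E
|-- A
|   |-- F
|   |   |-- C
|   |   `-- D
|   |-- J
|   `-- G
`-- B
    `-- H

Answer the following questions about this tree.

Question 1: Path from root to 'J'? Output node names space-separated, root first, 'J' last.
Walk down from root: E -> A -> J

Answer: E A J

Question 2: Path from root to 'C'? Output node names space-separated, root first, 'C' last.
Answer: E A F C

Derivation:
Walk down from root: E -> A -> F -> C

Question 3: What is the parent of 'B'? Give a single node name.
Answer: E

Derivation:
Scan adjacency: B appears as child of E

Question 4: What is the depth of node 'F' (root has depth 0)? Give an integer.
Answer: 2

Derivation:
Path from root to F: E -> A -> F
Depth = number of edges = 2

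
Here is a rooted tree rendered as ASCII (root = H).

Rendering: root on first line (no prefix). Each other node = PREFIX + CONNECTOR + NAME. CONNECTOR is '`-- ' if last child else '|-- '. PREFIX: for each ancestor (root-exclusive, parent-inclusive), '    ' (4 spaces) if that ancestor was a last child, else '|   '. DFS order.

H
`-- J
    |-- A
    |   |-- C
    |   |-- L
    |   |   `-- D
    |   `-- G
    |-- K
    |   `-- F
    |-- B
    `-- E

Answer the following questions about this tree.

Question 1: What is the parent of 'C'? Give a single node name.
Scan adjacency: C appears as child of A

Answer: A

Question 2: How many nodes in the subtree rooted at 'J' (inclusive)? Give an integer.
Subtree rooted at J contains: A, B, C, D, E, F, G, J, K, L
Count = 10

Answer: 10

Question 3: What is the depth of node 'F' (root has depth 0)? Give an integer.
Path from root to F: H -> J -> K -> F
Depth = number of edges = 3

Answer: 3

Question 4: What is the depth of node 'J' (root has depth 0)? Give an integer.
Answer: 1

Derivation:
Path from root to J: H -> J
Depth = number of edges = 1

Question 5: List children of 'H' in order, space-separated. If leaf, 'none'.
Answer: J

Derivation:
Node H's children (from adjacency): J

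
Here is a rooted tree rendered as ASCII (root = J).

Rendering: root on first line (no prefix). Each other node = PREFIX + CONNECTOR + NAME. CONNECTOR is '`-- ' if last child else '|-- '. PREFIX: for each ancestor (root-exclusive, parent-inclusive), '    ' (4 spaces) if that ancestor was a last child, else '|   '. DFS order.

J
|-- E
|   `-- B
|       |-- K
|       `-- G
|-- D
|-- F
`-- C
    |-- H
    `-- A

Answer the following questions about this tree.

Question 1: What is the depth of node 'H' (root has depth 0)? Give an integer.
Answer: 2

Derivation:
Path from root to H: J -> C -> H
Depth = number of edges = 2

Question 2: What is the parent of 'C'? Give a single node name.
Scan adjacency: C appears as child of J

Answer: J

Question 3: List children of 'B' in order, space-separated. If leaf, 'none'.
Answer: K G

Derivation:
Node B's children (from adjacency): K, G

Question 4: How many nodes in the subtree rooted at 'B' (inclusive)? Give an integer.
Subtree rooted at B contains: B, G, K
Count = 3

Answer: 3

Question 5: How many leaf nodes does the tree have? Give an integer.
Leaves (nodes with no children): A, D, F, G, H, K

Answer: 6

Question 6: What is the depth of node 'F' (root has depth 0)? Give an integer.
Answer: 1

Derivation:
Path from root to F: J -> F
Depth = number of edges = 1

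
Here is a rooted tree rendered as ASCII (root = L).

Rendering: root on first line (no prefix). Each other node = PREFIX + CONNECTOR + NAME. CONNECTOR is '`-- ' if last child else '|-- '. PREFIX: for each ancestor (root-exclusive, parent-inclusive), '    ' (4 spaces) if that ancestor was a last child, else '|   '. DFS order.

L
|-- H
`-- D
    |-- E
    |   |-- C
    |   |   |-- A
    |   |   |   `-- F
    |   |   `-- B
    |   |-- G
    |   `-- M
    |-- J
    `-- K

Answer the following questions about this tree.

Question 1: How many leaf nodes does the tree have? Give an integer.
Answer: 7

Derivation:
Leaves (nodes with no children): B, F, G, H, J, K, M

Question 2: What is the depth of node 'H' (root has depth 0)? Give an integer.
Path from root to H: L -> H
Depth = number of edges = 1

Answer: 1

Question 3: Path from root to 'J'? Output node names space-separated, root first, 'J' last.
Answer: L D J

Derivation:
Walk down from root: L -> D -> J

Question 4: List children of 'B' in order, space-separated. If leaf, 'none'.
Node B's children (from adjacency): (leaf)

Answer: none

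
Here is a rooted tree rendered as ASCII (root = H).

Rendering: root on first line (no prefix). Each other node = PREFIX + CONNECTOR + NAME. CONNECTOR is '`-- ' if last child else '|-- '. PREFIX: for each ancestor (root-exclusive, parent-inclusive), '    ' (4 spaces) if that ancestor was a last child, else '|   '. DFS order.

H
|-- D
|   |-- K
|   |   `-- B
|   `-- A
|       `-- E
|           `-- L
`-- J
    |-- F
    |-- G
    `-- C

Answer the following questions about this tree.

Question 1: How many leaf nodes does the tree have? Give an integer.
Answer: 5

Derivation:
Leaves (nodes with no children): B, C, F, G, L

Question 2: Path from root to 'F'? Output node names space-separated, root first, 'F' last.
Walk down from root: H -> J -> F

Answer: H J F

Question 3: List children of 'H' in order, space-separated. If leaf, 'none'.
Answer: D J

Derivation:
Node H's children (from adjacency): D, J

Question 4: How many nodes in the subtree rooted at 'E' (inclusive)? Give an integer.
Subtree rooted at E contains: E, L
Count = 2

Answer: 2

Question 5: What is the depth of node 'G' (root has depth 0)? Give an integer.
Answer: 2

Derivation:
Path from root to G: H -> J -> G
Depth = number of edges = 2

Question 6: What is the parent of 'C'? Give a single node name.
Scan adjacency: C appears as child of J

Answer: J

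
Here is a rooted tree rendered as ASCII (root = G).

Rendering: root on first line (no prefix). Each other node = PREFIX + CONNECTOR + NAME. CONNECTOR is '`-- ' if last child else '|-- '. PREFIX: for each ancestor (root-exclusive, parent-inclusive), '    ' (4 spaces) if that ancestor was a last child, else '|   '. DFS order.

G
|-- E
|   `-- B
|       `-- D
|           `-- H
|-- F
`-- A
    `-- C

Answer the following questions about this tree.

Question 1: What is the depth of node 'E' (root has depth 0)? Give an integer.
Path from root to E: G -> E
Depth = number of edges = 1

Answer: 1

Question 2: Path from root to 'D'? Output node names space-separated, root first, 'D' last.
Walk down from root: G -> E -> B -> D

Answer: G E B D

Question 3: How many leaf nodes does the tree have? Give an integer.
Leaves (nodes with no children): C, F, H

Answer: 3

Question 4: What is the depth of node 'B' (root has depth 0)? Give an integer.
Path from root to B: G -> E -> B
Depth = number of edges = 2

Answer: 2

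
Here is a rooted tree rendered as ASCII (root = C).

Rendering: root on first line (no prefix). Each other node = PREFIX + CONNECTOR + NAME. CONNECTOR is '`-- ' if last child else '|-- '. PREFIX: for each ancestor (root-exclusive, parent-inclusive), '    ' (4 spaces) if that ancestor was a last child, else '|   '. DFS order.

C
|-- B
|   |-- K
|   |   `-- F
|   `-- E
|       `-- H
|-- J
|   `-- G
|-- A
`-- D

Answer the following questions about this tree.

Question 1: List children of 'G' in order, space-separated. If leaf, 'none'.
Node G's children (from adjacency): (leaf)

Answer: none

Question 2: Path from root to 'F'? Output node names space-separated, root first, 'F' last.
Walk down from root: C -> B -> K -> F

Answer: C B K F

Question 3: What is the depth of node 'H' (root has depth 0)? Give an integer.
Path from root to H: C -> B -> E -> H
Depth = number of edges = 3

Answer: 3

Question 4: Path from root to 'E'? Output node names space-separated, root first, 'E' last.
Walk down from root: C -> B -> E

Answer: C B E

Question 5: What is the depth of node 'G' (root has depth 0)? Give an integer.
Path from root to G: C -> J -> G
Depth = number of edges = 2

Answer: 2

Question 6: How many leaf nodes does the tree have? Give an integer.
Answer: 5

Derivation:
Leaves (nodes with no children): A, D, F, G, H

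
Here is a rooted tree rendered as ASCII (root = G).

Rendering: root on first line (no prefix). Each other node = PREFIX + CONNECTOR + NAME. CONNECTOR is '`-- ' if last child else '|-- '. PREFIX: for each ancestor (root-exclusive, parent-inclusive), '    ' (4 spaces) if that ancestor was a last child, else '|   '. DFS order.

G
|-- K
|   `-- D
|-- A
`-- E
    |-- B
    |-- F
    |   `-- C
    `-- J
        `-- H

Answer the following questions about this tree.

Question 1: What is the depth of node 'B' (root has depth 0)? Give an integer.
Path from root to B: G -> E -> B
Depth = number of edges = 2

Answer: 2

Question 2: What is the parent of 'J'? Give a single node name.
Scan adjacency: J appears as child of E

Answer: E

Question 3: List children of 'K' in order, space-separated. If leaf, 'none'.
Node K's children (from adjacency): D

Answer: D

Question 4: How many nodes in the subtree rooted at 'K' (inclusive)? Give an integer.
Answer: 2

Derivation:
Subtree rooted at K contains: D, K
Count = 2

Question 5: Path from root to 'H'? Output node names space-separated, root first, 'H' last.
Answer: G E J H

Derivation:
Walk down from root: G -> E -> J -> H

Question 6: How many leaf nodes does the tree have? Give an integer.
Answer: 5

Derivation:
Leaves (nodes with no children): A, B, C, D, H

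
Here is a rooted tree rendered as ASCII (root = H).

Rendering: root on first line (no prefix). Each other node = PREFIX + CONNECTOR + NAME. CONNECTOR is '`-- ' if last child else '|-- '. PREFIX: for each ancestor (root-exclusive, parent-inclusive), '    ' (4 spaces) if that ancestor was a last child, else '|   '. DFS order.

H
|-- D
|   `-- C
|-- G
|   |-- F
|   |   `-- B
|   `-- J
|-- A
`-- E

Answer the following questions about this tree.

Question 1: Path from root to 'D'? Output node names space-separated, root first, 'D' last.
Answer: H D

Derivation:
Walk down from root: H -> D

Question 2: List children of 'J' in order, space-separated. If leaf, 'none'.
Node J's children (from adjacency): (leaf)

Answer: none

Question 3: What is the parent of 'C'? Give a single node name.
Scan adjacency: C appears as child of D

Answer: D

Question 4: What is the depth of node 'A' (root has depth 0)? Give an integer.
Path from root to A: H -> A
Depth = number of edges = 1

Answer: 1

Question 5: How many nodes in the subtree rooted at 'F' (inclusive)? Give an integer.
Answer: 2

Derivation:
Subtree rooted at F contains: B, F
Count = 2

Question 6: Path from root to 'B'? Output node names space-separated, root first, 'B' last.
Answer: H G F B

Derivation:
Walk down from root: H -> G -> F -> B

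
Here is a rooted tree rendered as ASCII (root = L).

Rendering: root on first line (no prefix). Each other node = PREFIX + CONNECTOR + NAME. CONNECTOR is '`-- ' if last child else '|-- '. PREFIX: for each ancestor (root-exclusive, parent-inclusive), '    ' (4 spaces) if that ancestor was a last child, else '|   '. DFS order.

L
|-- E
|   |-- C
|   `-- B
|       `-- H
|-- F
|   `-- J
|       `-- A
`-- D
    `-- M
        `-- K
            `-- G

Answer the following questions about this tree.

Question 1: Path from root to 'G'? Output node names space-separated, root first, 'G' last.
Walk down from root: L -> D -> M -> K -> G

Answer: L D M K G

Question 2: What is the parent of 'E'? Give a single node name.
Answer: L

Derivation:
Scan adjacency: E appears as child of L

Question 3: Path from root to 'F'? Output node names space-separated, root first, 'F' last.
Walk down from root: L -> F

Answer: L F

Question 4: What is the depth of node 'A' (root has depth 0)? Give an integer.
Path from root to A: L -> F -> J -> A
Depth = number of edges = 3

Answer: 3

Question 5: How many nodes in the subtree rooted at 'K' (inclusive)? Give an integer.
Subtree rooted at K contains: G, K
Count = 2

Answer: 2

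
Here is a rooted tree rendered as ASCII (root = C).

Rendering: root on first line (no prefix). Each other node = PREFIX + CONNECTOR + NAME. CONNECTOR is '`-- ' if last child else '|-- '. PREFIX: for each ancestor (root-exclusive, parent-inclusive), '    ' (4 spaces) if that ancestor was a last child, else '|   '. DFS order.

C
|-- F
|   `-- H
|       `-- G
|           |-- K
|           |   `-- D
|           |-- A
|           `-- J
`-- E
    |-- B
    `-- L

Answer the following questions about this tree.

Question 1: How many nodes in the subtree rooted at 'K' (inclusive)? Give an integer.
Subtree rooted at K contains: D, K
Count = 2

Answer: 2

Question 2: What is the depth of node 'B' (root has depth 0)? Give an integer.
Answer: 2

Derivation:
Path from root to B: C -> E -> B
Depth = number of edges = 2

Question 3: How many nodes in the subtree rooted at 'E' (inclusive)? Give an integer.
Subtree rooted at E contains: B, E, L
Count = 3

Answer: 3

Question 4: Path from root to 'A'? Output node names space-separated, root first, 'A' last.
Walk down from root: C -> F -> H -> G -> A

Answer: C F H G A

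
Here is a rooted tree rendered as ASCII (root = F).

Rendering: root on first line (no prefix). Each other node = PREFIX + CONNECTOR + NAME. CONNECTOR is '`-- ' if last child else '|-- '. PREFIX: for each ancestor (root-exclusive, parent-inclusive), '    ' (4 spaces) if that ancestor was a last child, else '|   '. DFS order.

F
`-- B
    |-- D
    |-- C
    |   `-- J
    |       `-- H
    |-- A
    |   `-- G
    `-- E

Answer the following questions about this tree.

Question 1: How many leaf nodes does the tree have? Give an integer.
Answer: 4

Derivation:
Leaves (nodes with no children): D, E, G, H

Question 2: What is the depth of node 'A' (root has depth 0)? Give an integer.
Path from root to A: F -> B -> A
Depth = number of edges = 2

Answer: 2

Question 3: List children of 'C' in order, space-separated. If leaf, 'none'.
Answer: J

Derivation:
Node C's children (from adjacency): J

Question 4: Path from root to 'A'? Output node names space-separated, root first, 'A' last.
Walk down from root: F -> B -> A

Answer: F B A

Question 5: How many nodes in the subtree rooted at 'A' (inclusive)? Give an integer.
Subtree rooted at A contains: A, G
Count = 2

Answer: 2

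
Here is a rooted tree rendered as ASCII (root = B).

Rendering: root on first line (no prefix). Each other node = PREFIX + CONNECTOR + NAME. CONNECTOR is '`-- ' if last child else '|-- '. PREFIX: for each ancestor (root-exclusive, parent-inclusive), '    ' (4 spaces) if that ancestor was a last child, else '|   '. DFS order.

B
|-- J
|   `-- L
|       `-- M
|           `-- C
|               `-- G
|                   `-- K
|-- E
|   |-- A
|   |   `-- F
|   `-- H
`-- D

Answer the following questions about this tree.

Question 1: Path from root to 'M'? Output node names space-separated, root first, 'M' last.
Walk down from root: B -> J -> L -> M

Answer: B J L M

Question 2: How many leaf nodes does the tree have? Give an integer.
Leaves (nodes with no children): D, F, H, K

Answer: 4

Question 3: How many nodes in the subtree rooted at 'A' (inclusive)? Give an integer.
Subtree rooted at A contains: A, F
Count = 2

Answer: 2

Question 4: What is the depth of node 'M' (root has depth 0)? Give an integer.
Answer: 3

Derivation:
Path from root to M: B -> J -> L -> M
Depth = number of edges = 3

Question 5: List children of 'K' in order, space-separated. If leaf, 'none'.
Node K's children (from adjacency): (leaf)

Answer: none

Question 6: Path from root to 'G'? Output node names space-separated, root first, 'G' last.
Answer: B J L M C G

Derivation:
Walk down from root: B -> J -> L -> M -> C -> G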